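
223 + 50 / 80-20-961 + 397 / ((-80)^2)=-4846803 / 6400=-757.31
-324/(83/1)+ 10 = 506/83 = 6.10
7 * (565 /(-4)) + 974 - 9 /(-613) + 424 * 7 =7241405 /2452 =2953.26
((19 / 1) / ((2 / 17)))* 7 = 1130.50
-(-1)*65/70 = 13/14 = 0.93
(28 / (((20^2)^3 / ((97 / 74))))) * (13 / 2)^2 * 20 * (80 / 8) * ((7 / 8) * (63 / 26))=3892707 / 378880000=0.01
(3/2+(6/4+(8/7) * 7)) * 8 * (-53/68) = -1166/17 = -68.59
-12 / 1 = -12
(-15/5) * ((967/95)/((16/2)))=-2901/760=-3.82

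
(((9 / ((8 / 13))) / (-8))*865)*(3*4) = -18975.94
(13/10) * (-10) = -13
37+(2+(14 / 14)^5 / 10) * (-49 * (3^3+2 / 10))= -69047 / 25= -2761.88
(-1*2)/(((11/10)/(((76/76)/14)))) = -10/77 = -0.13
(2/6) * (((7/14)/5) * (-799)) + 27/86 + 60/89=-1472164/57405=-25.65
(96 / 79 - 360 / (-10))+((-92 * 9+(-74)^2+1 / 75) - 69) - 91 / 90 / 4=4615.98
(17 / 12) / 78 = 17 / 936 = 0.02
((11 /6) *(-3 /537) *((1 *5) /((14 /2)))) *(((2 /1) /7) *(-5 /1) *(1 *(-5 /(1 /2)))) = -2750 /26313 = -0.10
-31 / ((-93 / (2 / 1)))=2 / 3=0.67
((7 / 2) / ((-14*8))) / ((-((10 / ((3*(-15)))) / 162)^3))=-387420489 / 32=-12106890.28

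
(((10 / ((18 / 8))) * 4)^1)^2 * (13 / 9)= 332800 / 729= 456.52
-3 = -3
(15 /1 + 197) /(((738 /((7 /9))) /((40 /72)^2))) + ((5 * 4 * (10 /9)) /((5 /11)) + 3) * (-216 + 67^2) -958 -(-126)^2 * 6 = 33761586835 /269001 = 125507.29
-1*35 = -35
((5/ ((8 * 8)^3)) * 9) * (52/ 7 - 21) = -4275/ 1835008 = -0.00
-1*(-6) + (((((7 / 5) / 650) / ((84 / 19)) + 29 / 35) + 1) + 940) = 258757333 / 273000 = 947.83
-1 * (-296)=296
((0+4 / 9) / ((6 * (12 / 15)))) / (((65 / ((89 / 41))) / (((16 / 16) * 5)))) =445 / 28782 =0.02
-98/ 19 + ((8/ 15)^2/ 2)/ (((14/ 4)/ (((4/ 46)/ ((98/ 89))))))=-173844226/ 33725475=-5.15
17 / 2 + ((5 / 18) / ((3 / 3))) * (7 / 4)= 647 / 72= 8.99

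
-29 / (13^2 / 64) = -1856 / 169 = -10.98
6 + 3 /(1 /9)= 33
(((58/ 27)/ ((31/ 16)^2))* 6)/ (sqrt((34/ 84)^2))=415744/ 49011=8.48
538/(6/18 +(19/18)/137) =1326708/841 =1577.54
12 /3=4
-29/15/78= -29/1170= -0.02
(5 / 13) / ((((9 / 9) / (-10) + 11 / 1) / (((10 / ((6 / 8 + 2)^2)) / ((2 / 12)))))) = 48000 / 171457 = 0.28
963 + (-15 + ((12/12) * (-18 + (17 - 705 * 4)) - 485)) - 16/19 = -44818/19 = -2358.84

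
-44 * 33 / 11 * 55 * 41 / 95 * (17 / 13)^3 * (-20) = 5849614320 / 41743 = 140134.02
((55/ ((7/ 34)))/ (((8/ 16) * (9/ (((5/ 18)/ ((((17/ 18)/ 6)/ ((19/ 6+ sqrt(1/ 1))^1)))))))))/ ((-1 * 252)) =-1.73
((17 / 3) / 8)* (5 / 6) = 85 / 144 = 0.59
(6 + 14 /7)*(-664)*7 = -37184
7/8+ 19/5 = 187/40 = 4.68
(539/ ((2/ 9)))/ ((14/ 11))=1905.75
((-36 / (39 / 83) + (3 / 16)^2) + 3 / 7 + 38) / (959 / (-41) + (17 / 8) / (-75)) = 2733001575 / 1677594464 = 1.63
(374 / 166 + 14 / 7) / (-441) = -353 / 36603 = -0.01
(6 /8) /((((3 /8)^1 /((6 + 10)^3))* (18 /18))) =8192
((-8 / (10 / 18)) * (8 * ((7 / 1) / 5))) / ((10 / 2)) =-4032 / 125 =-32.26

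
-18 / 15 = -6 / 5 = -1.20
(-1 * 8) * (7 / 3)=-56 / 3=-18.67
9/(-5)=-9/5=-1.80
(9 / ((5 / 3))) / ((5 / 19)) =513 / 25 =20.52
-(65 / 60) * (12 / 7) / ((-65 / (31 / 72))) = 31 / 2520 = 0.01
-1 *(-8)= 8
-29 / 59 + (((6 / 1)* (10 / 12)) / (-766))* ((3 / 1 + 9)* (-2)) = -7567 / 22597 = -0.33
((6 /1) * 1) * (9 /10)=27 /5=5.40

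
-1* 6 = -6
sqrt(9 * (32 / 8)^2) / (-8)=-3 / 2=-1.50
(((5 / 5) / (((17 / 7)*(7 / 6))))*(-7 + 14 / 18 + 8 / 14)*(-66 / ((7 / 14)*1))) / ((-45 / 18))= -62656 / 595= -105.30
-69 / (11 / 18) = -1242 / 11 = -112.91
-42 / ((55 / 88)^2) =-2688 / 25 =-107.52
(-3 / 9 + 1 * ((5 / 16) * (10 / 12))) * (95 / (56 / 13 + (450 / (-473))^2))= -1934137205 / 1455487104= -1.33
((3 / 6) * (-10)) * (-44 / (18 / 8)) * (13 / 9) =11440 / 81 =141.23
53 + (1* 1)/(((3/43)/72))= 1085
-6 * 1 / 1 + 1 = -5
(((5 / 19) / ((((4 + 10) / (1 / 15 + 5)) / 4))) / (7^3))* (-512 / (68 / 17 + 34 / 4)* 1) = -8192 / 180075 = -0.05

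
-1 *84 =-84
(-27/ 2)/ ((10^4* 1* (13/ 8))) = -27/ 32500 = -0.00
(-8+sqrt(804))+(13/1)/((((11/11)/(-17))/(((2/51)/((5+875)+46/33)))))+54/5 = 202887/72715+2 * sqrt(201) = 31.15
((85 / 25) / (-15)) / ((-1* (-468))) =-17 / 35100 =-0.00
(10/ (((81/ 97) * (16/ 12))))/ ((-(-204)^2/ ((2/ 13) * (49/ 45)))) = -4753/ 131464944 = -0.00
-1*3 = -3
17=17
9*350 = 3150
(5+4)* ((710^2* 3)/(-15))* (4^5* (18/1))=-16724828160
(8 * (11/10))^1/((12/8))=88/15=5.87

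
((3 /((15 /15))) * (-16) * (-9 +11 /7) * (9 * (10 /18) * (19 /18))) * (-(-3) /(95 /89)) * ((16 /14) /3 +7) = 5738720 /147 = 39038.91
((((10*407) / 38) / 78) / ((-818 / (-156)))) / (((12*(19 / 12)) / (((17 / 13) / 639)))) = 34595 / 1226520243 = 0.00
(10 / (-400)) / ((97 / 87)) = -87 / 3880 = -0.02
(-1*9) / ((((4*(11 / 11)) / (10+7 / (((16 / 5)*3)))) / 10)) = -7725 / 32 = -241.41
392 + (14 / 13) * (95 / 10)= 5229 / 13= 402.23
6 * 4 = 24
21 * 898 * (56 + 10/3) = 1118908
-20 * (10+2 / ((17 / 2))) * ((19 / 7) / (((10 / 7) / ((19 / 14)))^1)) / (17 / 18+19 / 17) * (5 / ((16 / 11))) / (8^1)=-15546465 / 141344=-109.99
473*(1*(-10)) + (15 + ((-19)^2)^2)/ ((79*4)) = -341086/ 79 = -4317.54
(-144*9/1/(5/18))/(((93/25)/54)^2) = -944784000/961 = -983125.91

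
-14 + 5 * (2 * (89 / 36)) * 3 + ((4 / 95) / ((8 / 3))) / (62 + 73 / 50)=21763697 / 361722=60.17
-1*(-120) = 120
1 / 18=0.06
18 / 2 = 9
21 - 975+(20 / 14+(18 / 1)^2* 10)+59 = 16425 / 7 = 2346.43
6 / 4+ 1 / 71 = 215 / 142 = 1.51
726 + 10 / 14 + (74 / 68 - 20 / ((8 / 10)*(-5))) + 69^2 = 1307525 / 238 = 5493.80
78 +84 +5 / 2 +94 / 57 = 18941 / 114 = 166.15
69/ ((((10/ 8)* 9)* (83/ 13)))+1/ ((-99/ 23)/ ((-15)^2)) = -702719/ 13695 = -51.31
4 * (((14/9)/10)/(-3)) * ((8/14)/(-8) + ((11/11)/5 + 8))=-1138/675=-1.69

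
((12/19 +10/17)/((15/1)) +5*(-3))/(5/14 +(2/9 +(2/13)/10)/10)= -8969415/229007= -39.17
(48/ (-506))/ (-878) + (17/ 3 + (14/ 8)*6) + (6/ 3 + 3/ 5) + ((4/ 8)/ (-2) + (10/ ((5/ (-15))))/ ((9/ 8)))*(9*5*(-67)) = 540935275237/ 6664020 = 81172.52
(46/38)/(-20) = -0.06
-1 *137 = -137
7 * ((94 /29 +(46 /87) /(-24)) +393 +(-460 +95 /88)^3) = -120336403797083747 /177864192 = -676563407.42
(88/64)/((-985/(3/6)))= -0.00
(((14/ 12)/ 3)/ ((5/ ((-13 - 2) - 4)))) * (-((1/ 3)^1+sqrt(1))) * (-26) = -6916/ 135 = -51.23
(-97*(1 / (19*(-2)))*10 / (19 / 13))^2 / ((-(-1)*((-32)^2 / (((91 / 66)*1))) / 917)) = 3317270677175 / 8807614464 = 376.64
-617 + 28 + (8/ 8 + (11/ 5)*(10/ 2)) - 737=-1314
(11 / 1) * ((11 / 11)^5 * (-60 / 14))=-330 / 7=-47.14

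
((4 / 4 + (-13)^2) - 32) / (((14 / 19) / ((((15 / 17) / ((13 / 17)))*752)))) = 14788080 / 91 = 162506.37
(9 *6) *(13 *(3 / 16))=1053 / 8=131.62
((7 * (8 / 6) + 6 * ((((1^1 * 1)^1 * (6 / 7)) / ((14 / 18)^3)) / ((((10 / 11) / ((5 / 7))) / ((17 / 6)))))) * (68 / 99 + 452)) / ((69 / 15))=3313.14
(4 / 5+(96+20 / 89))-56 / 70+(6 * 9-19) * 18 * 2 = 120704 / 89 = 1356.22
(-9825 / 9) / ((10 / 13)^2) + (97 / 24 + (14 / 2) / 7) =-14719 / 8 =-1839.88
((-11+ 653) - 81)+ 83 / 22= 564.77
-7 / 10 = -0.70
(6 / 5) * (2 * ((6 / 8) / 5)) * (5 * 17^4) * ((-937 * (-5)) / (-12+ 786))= 78259177 / 86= 909990.43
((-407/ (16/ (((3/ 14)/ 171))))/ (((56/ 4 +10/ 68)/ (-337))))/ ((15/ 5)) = 0.25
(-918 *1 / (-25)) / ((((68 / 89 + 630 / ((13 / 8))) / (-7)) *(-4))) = 3717441 / 22472200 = 0.17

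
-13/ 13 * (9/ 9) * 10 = -10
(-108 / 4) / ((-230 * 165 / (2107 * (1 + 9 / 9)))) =18963 / 6325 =3.00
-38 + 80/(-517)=-19726/517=-38.15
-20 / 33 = -0.61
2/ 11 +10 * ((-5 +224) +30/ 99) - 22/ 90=1085519/ 495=2192.97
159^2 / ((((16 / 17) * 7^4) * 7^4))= 429777 / 92236816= 0.00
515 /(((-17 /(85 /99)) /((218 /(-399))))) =561350 /39501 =14.21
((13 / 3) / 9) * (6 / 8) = 13 / 36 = 0.36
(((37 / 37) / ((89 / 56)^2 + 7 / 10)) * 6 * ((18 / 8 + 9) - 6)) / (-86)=-246960 / 2174983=-0.11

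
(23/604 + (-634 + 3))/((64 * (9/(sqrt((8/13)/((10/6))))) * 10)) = -381101 * sqrt(390)/113068800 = -0.07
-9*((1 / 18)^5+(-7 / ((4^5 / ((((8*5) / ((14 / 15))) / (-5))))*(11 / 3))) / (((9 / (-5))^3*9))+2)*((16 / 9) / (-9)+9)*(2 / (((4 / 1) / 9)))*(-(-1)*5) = -1185410381515 / 332563968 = -3564.46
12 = 12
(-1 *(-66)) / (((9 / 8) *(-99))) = -16 / 27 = -0.59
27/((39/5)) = 45/13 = 3.46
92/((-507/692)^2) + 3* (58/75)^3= 231313197944/1338796875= 172.78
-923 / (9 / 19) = -17537 / 9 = -1948.56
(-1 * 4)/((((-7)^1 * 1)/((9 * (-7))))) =-36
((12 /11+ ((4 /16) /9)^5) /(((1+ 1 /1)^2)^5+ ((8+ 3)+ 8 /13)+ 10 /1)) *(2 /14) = 9432723599 /63287588238336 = 0.00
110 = 110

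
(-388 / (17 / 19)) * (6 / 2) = -22116 / 17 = -1300.94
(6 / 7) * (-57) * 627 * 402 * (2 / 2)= -86202468 / 7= -12314638.29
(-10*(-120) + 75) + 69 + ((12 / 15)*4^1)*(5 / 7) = 9424 / 7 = 1346.29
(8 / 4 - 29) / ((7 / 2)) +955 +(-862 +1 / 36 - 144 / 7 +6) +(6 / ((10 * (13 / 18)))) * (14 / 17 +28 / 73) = 1458399739 / 20327580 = 71.74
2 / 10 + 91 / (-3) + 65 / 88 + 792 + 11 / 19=19140661 / 25080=763.18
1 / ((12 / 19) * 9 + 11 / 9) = 171 / 1181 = 0.14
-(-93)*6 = 558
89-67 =22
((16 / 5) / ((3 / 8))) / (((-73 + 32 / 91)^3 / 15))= -96457088 / 288935877131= -0.00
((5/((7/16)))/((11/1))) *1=80/77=1.04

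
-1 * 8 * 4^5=-8192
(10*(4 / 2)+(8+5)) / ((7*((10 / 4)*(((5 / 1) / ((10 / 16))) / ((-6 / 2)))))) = -99 / 140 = -0.71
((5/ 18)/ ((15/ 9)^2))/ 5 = 1/ 50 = 0.02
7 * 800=5600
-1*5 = -5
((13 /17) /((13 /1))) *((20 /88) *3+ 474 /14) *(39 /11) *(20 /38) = 1037205 /273581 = 3.79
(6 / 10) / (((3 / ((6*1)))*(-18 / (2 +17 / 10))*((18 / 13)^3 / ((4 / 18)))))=-81289 / 3936600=-0.02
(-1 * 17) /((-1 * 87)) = 17 /87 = 0.20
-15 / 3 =-5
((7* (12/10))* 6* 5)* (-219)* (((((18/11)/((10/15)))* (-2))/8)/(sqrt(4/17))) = 372519* sqrt(17)/22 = 69815.24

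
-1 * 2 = -2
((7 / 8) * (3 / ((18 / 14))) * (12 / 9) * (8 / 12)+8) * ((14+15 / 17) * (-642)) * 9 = -14347630 / 17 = -843978.24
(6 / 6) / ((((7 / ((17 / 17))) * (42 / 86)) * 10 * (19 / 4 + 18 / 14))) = 86 / 17745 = 0.00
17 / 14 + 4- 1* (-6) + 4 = 213 / 14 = 15.21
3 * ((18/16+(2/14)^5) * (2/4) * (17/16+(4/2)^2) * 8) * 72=330829677/67228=4921.01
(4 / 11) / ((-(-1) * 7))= 4 / 77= 0.05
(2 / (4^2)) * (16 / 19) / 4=1 / 38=0.03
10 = 10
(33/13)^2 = 1089/169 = 6.44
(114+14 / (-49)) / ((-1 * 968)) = -199 / 1694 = -0.12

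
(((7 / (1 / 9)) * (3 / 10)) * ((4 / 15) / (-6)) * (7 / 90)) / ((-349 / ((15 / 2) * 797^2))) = 31125241 / 34900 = 891.84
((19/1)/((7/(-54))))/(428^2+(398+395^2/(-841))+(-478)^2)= -287622/808246789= -0.00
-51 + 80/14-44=-625/7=-89.29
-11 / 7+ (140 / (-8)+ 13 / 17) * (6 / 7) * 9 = -15550 / 119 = -130.67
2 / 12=1 / 6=0.17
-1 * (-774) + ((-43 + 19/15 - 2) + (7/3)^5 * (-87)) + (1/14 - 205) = -31139543/5670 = -5491.98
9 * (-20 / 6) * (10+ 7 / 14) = -315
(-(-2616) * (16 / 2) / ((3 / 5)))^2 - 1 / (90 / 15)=7299686399 / 6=1216614399.83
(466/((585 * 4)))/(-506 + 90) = -233/486720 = -0.00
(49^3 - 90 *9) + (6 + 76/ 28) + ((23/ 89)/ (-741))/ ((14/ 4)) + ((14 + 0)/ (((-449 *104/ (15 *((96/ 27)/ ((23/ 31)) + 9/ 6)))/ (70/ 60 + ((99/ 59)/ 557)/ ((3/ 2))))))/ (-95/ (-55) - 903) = 378765291805047890039755/ 3241529321514617952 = 116847.71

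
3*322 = 966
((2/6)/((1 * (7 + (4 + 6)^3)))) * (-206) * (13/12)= -0.07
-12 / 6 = -2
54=54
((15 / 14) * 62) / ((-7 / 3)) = -1395 / 49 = -28.47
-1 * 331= -331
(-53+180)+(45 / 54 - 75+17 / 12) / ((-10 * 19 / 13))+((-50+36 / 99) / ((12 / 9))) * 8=-1386427 / 8360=-165.84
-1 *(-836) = 836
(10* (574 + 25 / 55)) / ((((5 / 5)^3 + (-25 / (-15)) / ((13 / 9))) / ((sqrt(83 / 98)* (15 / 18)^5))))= 1283546875* sqrt(166) / 16765056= 986.42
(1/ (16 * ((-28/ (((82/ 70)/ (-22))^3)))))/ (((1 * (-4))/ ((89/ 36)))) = -6133969/ 29451856896000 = -0.00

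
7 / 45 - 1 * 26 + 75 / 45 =-1088 / 45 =-24.18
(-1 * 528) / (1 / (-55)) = 29040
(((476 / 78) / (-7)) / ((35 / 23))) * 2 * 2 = -3128 / 1365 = -2.29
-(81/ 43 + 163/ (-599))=-41510/ 25757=-1.61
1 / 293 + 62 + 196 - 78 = 52741 / 293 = 180.00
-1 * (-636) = 636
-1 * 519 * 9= -4671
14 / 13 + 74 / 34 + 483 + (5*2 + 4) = 110556 / 221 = 500.25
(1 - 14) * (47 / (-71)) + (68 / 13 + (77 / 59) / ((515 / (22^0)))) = 388117906 / 28045355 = 13.84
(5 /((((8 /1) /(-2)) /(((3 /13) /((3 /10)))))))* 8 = -100 /13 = -7.69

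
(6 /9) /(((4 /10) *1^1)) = 5 /3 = 1.67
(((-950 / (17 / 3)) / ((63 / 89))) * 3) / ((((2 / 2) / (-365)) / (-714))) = -185164500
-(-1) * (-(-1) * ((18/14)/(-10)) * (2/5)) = -9/175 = -0.05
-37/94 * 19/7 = -1.07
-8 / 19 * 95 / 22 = -20 / 11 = -1.82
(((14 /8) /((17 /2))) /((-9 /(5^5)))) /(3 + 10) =-21875 /3978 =-5.50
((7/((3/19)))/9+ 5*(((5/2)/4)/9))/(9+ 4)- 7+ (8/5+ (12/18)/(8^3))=-2243287/449280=-4.99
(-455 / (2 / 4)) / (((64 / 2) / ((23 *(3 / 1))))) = -31395 / 16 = -1962.19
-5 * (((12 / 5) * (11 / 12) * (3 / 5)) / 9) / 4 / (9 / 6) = -11 / 90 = -0.12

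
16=16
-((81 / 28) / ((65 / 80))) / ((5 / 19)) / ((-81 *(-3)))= -76 / 1365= -0.06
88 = 88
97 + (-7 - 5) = 85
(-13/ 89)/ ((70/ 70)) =-13/ 89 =-0.15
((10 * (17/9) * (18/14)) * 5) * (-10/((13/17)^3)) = -2715.42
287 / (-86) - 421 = -424.34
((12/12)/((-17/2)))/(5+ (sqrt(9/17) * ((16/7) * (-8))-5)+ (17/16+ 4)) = 14112/3587047+ 458752 * sqrt(17)/182939397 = 0.01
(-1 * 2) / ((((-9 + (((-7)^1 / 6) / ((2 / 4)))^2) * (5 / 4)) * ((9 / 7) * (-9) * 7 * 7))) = -1 / 1260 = -0.00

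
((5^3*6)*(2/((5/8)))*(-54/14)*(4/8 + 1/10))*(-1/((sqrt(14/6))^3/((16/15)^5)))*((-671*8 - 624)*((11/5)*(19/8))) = -2251133288448*sqrt(21)/153125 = -67369722.08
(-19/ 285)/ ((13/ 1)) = -1/ 195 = -0.01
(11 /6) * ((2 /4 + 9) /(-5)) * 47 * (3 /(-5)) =9823 /100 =98.23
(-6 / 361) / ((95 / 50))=-60 / 6859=-0.01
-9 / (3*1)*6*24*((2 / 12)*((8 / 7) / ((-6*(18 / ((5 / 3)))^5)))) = 3125 / 33480783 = 0.00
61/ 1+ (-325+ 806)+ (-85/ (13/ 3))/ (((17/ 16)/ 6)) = 5606/ 13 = 431.23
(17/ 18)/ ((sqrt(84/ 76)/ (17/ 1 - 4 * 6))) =-17 * sqrt(399)/ 54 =-6.29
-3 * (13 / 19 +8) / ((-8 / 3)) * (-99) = -147015 / 152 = -967.20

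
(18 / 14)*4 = 36 / 7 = 5.14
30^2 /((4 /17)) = 3825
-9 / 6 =-3 / 2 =-1.50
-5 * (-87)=435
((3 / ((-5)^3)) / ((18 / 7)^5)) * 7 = -117649 / 78732000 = -0.00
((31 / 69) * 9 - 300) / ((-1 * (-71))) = -6807 / 1633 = -4.17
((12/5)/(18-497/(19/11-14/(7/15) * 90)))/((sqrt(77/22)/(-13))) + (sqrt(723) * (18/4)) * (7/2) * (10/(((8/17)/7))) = -4630236 * sqrt(14)/18890375 + 37485 * sqrt(723)/16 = 62994.17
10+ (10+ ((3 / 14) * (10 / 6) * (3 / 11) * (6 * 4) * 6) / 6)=22.34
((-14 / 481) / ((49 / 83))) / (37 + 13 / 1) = -83 / 84175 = -0.00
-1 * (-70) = 70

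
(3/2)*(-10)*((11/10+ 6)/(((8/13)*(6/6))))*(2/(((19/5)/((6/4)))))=-41535/304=-136.63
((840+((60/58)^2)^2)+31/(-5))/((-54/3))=-2952704489/63655290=-46.39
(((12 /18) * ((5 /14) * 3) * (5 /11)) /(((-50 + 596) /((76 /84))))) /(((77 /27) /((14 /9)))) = 475 /1618617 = 0.00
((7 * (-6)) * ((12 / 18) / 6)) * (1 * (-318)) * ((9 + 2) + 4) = 22260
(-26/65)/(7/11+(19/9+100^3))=-99/247500680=-0.00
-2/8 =-1/4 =-0.25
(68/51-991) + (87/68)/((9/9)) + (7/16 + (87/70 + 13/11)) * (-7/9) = -44458729/44880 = -990.61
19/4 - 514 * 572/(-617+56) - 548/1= -3911/204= -19.17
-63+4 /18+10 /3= -535 /9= -59.44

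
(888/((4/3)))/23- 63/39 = 8175/299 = 27.34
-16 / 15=-1.07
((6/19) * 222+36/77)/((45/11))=11472/665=17.25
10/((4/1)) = 5/2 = 2.50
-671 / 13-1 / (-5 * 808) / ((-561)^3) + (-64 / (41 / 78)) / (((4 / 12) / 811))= -112643374263507652493 / 380186908306920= -296284.20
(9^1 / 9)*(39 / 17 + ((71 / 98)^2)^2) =4029234401 / 1568025872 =2.57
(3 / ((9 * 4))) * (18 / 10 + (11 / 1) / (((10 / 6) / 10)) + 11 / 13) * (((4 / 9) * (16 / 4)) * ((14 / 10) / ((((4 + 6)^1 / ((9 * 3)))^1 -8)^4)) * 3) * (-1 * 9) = -8299514097 / 73158072650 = -0.11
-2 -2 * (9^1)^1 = -20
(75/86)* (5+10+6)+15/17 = 19.20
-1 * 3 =-3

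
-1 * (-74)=74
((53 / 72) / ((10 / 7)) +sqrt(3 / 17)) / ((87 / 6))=2* sqrt(51) / 493 +371 / 10440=0.06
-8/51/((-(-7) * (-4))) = 2/357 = 0.01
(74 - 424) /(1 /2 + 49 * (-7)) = 140 /137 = 1.02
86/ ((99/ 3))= 86/ 33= 2.61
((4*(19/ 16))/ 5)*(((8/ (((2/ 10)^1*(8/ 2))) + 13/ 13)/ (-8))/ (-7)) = 209/ 1120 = 0.19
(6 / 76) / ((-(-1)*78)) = 1 / 988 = 0.00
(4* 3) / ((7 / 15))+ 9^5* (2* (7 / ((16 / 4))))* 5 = 14467365 / 14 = 1033383.21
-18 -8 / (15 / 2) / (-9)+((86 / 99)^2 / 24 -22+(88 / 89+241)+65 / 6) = 2786597756 / 13084335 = 212.97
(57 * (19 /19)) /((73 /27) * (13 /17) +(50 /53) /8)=5546556 /212663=26.08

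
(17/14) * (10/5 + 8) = 85/7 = 12.14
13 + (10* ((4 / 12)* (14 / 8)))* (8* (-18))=-827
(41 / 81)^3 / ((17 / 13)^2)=11647649 / 153586449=0.08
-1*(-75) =75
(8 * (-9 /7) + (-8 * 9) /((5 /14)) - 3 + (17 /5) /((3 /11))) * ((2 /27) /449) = -42508 /1272915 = -0.03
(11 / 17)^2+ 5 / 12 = 2897 / 3468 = 0.84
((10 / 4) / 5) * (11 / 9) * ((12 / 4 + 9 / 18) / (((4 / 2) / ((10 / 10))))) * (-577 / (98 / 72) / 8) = -6347 / 112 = -56.67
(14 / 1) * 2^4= 224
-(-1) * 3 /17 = 3 /17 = 0.18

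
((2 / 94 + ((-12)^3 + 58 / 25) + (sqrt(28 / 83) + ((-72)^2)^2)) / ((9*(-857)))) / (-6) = sqrt(581) / 1920537 + 10524917717 / 18125550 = 580.67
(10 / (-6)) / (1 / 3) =-5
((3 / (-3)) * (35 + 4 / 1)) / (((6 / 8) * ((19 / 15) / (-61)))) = 47580 / 19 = 2504.21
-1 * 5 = -5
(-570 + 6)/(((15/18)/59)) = -199656/5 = -39931.20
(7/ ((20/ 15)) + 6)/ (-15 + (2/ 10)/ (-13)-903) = -2925/ 238684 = -0.01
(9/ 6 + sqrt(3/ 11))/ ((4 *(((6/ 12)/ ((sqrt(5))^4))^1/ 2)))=25 *sqrt(33)/ 11 + 75/ 2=50.56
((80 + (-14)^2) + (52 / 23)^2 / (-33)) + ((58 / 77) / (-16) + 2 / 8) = 269862343 / 977592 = 276.05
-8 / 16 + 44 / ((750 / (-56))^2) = -71633 / 281250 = -0.25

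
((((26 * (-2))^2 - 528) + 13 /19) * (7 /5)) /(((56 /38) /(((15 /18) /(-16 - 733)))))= -2.30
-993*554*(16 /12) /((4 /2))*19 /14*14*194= -1351833128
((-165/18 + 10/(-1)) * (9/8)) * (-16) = 345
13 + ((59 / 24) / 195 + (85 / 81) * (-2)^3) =194491 / 42120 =4.62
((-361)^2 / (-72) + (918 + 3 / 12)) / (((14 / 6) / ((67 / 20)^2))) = -288225223 / 67200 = -4289.07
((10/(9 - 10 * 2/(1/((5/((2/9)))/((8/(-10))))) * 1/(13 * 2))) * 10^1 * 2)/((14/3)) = 5200/3717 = 1.40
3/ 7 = 0.43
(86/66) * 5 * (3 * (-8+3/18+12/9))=-2795/22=-127.05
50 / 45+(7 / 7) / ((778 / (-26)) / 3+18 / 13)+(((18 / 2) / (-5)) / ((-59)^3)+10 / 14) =7407647761 / 4334523795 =1.71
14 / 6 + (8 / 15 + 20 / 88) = 1021 / 330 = 3.09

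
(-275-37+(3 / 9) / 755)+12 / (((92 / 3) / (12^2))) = -13318177 / 52095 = -255.65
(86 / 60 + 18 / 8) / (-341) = -221 / 20460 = -0.01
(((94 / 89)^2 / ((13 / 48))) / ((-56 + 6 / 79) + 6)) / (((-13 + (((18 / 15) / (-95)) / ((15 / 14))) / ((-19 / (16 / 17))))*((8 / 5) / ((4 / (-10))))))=-15749617750 / 9926361494803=-0.00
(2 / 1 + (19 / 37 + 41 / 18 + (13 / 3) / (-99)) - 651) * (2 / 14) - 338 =-66203285 / 153846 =-430.32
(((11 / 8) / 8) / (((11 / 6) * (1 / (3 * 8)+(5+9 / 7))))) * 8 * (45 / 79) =5670 / 83977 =0.07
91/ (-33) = -91/ 33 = -2.76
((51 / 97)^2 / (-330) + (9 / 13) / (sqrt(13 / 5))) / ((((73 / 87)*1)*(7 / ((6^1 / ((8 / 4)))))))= -226287 / 528879890 + 2349*sqrt(65) / 86359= 0.22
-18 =-18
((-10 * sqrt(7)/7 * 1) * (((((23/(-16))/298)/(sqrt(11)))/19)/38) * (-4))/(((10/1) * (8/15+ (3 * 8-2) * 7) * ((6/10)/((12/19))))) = -1725 * sqrt(77)/729644342504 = -0.00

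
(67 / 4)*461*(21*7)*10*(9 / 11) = 204317505 / 22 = 9287159.32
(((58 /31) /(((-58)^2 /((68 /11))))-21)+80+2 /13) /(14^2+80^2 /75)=22815249 /108502108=0.21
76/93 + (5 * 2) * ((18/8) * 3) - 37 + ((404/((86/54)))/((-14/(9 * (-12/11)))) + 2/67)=8633949001/41261682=209.25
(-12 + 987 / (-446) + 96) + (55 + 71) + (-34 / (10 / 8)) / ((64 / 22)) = 885029 / 4460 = 198.44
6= 6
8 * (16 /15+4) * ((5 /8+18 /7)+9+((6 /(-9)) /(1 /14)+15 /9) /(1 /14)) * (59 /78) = -35833886 /12285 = -2916.88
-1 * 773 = -773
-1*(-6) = 6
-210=-210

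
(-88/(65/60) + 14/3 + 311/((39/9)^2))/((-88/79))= 2403259/44616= 53.87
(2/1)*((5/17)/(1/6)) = 60/17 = 3.53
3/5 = 0.60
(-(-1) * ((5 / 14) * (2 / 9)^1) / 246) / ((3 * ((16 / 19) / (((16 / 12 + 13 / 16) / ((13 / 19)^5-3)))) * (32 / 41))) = -24228628715 / 196672942964736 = -0.00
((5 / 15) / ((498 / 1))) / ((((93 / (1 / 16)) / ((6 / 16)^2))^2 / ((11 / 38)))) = 11 / 6356455129088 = 0.00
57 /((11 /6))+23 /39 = 13591 /429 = 31.68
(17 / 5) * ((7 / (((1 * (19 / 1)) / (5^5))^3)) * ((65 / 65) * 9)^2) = 58831787109375 / 6859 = 8577312597.96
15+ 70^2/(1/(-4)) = -19585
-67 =-67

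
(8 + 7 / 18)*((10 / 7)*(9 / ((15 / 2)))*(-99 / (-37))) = 9966 / 259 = 38.48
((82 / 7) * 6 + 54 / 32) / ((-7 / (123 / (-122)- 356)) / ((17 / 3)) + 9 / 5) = 397909769 / 9970576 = 39.91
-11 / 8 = -1.38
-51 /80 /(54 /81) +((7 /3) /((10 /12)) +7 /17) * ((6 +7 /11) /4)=130821 /29920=4.37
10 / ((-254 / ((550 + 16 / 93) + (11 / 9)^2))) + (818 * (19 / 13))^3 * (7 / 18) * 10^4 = 4655825369526916855495 / 700616709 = 6645324483014.74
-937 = -937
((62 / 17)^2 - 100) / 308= -6264 / 22253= -0.28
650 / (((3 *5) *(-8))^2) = 13 / 288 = 0.05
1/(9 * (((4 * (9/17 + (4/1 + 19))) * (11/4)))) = 17/39600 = 0.00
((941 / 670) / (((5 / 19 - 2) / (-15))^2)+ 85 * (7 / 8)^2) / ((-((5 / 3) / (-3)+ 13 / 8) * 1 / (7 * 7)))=-5551422345 / 713416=-7781.47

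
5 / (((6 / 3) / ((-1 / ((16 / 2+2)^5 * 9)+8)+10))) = 16199999 / 360000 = 45.00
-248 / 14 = -124 / 7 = -17.71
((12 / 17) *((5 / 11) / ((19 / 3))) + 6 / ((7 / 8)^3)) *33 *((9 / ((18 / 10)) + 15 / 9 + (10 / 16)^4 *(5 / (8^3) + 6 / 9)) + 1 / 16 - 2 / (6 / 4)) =5584649417541 / 3416784896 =1634.47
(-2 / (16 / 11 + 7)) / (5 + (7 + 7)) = -22 / 1767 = -0.01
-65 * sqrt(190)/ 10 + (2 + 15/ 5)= 5 - 13 * sqrt(190)/ 2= -84.60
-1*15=-15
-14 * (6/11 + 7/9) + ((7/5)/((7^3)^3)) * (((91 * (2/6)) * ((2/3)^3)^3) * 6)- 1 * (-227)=185863332134927/891538827795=208.47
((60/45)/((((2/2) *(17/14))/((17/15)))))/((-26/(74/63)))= -296/5265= -0.06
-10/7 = -1.43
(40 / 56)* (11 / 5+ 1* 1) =16 / 7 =2.29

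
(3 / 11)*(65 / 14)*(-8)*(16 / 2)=-6240 / 77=-81.04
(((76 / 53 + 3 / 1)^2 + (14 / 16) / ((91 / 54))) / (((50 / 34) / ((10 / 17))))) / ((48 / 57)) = 56003317 / 5842720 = 9.59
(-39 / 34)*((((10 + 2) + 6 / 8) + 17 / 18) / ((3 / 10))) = -1885 / 36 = -52.36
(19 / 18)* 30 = 95 / 3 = 31.67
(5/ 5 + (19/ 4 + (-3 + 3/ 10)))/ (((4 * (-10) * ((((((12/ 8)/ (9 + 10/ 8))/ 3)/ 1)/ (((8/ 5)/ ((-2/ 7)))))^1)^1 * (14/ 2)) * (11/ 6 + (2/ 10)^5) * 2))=187575/ 550096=0.34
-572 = -572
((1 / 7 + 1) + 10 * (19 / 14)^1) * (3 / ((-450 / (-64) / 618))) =678976 / 175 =3879.86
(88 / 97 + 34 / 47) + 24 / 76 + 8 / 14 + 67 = 42151933 / 606347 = 69.52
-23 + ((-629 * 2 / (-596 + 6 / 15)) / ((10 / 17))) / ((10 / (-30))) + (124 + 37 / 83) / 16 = -51400591 / 1977392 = -25.99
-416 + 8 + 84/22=-4446/11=-404.18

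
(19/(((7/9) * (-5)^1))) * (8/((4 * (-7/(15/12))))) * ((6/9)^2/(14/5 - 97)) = -190/23079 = -0.01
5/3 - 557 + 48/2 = -1594/3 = -531.33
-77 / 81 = -0.95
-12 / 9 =-4 / 3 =-1.33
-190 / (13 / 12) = -2280 / 13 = -175.38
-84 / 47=-1.79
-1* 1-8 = -9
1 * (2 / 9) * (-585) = -130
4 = 4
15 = 15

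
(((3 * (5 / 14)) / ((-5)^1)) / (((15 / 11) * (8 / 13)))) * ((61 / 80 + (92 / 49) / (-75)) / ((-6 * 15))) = 6200909 / 2963520000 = 0.00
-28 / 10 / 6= -7 / 15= -0.47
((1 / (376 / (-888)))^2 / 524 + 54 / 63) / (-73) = -7031343 / 591490676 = -0.01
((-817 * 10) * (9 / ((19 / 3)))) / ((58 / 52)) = -301860 / 29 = -10408.97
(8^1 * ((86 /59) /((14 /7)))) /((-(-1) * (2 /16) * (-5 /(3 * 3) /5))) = -24768 /59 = -419.80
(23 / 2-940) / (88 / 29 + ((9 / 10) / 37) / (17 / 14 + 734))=-34182383955 / 111714578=-305.98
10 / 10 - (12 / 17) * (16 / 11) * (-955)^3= 894272214.90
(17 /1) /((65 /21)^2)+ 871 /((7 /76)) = 279730579 /29575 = 9458.35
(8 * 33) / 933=88 / 311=0.28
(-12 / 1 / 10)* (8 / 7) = -1.37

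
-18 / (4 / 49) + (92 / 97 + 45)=-174.55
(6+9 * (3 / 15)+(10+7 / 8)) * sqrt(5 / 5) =747 / 40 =18.68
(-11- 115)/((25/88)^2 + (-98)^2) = -975744/74374001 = -0.01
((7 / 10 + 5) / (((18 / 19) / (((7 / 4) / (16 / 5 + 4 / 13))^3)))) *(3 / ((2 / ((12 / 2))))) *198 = 207232025 / 155648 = 1331.41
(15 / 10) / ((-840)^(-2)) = 1058400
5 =5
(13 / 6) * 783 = 3393 / 2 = 1696.50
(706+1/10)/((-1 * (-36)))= 7061/360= 19.61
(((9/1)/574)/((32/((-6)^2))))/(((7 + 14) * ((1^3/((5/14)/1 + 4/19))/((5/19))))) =20385/162455776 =0.00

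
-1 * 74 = -74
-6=-6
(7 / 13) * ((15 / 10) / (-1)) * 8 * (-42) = 3528 / 13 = 271.38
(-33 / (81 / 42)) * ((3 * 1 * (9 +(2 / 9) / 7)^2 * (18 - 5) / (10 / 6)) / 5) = -92595646 / 14175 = -6532.32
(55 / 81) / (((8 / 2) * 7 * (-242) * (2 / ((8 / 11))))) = -5 / 137214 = -0.00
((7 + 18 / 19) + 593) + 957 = 29601 / 19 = 1557.95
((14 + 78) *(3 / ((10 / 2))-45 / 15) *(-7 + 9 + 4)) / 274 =-3312 / 685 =-4.84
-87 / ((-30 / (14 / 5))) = 203 / 25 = 8.12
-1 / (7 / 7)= -1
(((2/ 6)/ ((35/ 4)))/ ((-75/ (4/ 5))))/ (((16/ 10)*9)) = -0.00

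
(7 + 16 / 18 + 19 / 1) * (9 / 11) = 22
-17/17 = -1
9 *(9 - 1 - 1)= 63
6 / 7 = 0.86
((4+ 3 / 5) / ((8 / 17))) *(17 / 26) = 6647 / 1040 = 6.39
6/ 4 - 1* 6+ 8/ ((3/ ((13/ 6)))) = 23/ 18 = 1.28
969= 969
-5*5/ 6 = -25/ 6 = -4.17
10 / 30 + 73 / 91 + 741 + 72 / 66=2231909 / 3003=743.23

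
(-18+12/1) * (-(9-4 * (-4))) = 150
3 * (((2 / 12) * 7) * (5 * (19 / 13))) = 665 / 26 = 25.58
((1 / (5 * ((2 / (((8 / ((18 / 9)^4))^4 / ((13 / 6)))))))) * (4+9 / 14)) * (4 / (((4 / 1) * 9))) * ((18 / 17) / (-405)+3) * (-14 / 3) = -2293 / 110160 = -0.02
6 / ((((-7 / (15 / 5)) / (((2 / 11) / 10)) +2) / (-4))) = 72 / 379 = 0.19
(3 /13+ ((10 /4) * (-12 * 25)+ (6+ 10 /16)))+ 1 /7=-540905 /728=-743.00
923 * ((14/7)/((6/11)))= 10153/3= 3384.33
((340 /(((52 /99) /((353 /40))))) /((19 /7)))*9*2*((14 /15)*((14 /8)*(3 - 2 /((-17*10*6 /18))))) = 4638899727 /24700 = 187809.71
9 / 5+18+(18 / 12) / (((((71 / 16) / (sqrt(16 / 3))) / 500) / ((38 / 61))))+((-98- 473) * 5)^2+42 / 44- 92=608000 * sqrt(3) / 4331+896604913 / 110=8151196.91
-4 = -4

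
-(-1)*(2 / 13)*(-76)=-152 / 13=-11.69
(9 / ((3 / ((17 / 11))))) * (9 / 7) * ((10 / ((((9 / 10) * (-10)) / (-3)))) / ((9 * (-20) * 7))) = -17 / 1078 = -0.02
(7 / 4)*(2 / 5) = 7 / 10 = 0.70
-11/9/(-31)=0.04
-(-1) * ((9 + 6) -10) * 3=15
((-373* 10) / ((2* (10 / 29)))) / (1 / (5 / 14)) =-54085 / 28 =-1931.61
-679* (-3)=2037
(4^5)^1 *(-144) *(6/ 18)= -49152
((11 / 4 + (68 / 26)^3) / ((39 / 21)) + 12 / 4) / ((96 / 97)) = 52134687 / 3655808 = 14.26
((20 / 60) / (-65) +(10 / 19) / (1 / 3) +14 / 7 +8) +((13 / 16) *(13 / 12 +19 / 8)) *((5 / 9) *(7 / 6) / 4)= 1232213663 / 102435840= 12.03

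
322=322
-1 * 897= -897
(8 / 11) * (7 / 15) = 56 / 165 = 0.34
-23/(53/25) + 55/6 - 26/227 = -129713/72186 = -1.80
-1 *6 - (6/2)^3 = -33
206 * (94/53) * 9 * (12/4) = 522828/53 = 9864.68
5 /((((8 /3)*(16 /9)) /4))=135 /32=4.22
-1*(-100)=100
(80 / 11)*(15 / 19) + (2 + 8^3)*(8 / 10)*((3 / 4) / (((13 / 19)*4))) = 3217641 / 27170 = 118.43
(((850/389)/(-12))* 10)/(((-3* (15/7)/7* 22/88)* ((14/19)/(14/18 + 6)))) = 6896050/94527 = 72.95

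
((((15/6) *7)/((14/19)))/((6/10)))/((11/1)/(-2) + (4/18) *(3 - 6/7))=-3325/422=-7.88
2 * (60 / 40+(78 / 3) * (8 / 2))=211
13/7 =1.86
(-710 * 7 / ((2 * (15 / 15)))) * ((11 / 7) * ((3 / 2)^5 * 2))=-948915 / 16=-59307.19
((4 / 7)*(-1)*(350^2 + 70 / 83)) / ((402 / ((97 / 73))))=-93928980 / 405953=-231.38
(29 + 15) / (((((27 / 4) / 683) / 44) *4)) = 1322288 / 27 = 48973.63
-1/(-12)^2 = -0.01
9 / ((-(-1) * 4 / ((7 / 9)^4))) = 2401 / 2916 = 0.82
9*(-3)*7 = -189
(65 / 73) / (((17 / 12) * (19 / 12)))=9360 / 23579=0.40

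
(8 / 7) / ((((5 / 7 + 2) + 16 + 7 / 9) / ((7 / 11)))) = 126 / 3377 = 0.04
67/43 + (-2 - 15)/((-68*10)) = 1.58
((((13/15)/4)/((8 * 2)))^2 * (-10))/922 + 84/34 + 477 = 692602856647/1444515840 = 479.47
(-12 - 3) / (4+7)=-15 / 11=-1.36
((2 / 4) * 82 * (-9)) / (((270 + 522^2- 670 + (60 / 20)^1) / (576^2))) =-122425344 / 272087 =-449.95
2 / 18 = 1 / 9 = 0.11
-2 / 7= -0.29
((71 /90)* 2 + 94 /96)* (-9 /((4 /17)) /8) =-31297 /2560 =-12.23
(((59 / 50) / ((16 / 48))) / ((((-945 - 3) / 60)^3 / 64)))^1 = -28320 / 493039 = -0.06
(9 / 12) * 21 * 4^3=1008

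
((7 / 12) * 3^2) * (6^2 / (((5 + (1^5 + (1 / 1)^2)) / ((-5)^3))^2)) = 60267.86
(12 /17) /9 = 4 /51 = 0.08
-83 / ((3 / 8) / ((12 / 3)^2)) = -10624 / 3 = -3541.33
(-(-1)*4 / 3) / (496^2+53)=4 / 738207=0.00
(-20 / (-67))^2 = 400 / 4489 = 0.09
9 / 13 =0.69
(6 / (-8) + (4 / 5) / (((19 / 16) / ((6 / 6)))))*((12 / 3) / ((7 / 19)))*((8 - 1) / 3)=-29 / 15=-1.93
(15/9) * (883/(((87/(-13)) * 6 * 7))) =-5.24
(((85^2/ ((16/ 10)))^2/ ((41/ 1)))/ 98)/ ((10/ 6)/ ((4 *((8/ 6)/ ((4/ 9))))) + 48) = 11745140625/ 111411104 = 105.42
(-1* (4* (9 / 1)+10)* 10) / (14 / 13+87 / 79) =-472420 / 2237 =-211.18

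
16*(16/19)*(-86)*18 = -396288/19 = -20857.26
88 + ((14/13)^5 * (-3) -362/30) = 398700647/5569395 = 71.59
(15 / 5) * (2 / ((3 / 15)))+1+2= 33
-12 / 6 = -2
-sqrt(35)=-5.92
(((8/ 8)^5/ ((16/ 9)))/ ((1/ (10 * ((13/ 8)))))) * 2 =585/ 32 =18.28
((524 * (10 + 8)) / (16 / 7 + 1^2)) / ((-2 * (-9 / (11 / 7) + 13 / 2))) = -726264 / 391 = -1857.45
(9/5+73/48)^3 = 506261573/13824000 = 36.62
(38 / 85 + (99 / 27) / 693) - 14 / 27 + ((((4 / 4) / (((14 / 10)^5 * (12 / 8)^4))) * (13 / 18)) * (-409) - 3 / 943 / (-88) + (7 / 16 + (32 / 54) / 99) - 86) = -16674799482096893 / 172846669065840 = -96.47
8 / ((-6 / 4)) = -16 / 3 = -5.33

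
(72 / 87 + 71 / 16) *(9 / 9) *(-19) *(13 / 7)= -86203 / 464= -185.78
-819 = -819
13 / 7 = 1.86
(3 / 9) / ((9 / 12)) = 4 / 9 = 0.44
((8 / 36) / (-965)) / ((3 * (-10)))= 1 / 130275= 0.00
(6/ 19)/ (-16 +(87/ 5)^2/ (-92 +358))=-2100/ 98831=-0.02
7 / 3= 2.33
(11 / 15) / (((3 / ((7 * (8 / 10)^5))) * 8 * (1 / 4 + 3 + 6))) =39424 / 5203125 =0.01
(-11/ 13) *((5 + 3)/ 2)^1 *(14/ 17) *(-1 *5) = 3080/ 221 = 13.94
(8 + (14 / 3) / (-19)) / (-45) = -442 / 2565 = -0.17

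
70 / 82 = 35 / 41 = 0.85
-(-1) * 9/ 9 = 1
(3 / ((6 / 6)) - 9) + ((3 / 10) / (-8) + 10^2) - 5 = 7117 / 80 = 88.96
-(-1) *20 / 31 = 20 / 31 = 0.65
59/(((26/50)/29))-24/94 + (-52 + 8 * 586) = 4842865/611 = 7926.13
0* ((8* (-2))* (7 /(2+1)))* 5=0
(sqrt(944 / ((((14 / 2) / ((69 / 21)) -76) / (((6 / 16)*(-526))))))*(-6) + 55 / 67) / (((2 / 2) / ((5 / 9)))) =275 / 603 -20*sqrt(1819073427) / 5097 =-166.90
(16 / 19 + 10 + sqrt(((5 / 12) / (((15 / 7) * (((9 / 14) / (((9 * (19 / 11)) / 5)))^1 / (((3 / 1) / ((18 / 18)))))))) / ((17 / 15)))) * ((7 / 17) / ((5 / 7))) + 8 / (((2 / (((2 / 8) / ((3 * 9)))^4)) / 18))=343 * sqrt(7106) / 31790 + 19073301007 / 3051652320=7.16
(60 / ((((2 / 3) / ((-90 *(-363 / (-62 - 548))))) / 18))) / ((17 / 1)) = -5292540 / 1037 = -5103.70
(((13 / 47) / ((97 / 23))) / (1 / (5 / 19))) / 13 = 0.00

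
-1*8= -8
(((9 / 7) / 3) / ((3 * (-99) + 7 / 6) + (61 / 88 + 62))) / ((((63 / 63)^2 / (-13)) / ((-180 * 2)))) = -3706560 / 430843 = -8.60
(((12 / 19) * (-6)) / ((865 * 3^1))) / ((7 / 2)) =-48 / 115045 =-0.00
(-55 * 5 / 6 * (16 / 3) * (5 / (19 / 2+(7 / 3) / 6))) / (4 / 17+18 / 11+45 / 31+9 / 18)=-127534000 / 3945103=-32.33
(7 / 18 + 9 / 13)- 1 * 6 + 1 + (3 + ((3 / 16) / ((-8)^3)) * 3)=-881693 / 958464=-0.92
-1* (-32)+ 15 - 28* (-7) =243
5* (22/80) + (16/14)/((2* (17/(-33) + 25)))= 7909/5656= 1.40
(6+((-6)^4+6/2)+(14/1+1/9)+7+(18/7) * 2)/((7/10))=838690/441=1901.79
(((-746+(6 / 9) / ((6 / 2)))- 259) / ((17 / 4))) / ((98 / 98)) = -36172 / 153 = -236.42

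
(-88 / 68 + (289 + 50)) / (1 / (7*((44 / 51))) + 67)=5.03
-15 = -15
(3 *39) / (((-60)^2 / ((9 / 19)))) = 117 / 7600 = 0.02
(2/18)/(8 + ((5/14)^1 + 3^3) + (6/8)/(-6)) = 56/17757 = 0.00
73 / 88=0.83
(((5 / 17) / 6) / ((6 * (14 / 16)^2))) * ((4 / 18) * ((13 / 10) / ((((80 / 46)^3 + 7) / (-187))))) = -27838096 / 592051761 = -0.05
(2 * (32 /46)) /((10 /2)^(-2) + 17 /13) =5200 /5037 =1.03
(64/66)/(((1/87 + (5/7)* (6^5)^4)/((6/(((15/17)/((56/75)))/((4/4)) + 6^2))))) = 12368384/206420179283140113456363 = 0.00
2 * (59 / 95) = 118 / 95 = 1.24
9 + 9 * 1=18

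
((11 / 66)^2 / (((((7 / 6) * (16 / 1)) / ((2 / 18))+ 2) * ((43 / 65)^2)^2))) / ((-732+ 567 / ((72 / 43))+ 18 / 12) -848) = -274625 / 399107409939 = -0.00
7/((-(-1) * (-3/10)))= -70/3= -23.33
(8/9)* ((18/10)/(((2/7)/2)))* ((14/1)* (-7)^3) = -268912/5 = -53782.40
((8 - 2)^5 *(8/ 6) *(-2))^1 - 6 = -20742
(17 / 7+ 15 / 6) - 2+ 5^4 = 8791 / 14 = 627.93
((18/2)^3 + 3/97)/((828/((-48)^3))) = -217239552/2231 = -97373.17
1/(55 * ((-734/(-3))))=0.00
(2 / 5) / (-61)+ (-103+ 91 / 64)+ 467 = 7132907 / 19520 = 365.42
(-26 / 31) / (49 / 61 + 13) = -793 / 13051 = -0.06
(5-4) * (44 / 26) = 22 / 13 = 1.69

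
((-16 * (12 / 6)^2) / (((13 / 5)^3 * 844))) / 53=-2000 / 24569051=-0.00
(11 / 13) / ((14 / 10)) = 55 / 91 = 0.60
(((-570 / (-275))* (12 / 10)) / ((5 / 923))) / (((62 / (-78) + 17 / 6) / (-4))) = -900.97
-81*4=-324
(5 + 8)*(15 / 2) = 195 / 2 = 97.50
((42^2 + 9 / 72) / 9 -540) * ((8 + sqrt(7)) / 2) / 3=-610.33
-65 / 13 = -5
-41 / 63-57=-3632 / 63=-57.65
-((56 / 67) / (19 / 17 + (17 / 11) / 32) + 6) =-6.72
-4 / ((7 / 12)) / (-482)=0.01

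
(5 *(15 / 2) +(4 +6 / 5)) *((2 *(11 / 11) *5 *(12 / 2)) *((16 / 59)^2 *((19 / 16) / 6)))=129808 / 3481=37.29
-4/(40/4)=-2/5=-0.40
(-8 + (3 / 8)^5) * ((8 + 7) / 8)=-3928515 / 262144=-14.99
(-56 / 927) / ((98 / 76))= -304 / 6489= -0.05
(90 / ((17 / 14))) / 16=4.63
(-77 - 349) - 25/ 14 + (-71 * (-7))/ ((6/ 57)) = 30056/ 7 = 4293.71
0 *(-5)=0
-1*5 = -5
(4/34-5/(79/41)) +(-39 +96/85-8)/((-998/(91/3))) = -21775279/20104710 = -1.08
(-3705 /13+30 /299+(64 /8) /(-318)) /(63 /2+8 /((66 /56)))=-298003442 /40045369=-7.44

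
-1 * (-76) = 76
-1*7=-7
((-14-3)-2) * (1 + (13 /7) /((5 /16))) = -4617 /35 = -131.91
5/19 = 0.26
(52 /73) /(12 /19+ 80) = 247 /27959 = 0.01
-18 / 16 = -9 / 8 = -1.12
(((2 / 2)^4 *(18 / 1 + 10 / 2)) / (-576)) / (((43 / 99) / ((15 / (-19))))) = 3795 / 52288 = 0.07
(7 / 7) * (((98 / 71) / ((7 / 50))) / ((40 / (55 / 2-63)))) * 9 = -315 / 4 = -78.75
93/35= 2.66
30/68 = 15/34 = 0.44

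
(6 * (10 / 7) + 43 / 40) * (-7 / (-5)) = 13.50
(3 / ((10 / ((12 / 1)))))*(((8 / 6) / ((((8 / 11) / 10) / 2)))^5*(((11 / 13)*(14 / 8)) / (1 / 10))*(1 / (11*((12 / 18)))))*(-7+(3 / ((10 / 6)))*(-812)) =-82781824510000 / 117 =-707536961623.93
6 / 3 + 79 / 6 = 91 / 6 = 15.17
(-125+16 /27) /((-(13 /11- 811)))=-36949 /240516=-0.15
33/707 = 0.05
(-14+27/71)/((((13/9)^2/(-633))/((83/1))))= 4115222253/11999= 342963.77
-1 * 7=-7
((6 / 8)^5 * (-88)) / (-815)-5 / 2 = -258127 / 104320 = -2.47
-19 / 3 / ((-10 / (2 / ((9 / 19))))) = 361 / 135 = 2.67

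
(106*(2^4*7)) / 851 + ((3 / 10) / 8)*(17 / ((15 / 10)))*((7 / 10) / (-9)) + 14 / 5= 51216011 / 3063600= 16.72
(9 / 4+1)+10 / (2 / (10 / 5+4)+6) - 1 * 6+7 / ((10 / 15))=9.33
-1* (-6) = 6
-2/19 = -0.11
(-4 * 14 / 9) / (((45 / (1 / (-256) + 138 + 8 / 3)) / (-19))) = 14367857 / 38880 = 369.54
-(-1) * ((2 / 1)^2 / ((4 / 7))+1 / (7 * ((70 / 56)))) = 249 / 35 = 7.11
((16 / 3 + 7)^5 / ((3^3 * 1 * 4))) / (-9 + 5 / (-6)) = -69343957 / 258066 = -268.71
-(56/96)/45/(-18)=0.00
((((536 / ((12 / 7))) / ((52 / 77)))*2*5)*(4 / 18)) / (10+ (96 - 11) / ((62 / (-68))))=-1119503 / 90558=-12.36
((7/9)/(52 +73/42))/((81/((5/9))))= 490/4936059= 0.00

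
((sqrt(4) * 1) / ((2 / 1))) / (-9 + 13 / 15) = -15 / 122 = -0.12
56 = 56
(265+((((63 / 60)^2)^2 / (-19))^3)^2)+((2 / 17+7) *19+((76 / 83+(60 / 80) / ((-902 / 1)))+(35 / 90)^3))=146907235407069528627173926445299495845093597493889 / 366161421648668104065024000000000000000000000000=401.21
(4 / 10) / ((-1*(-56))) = 1 / 140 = 0.01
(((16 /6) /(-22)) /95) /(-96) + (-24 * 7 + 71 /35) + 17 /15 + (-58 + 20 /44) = -117124961 /526680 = -222.38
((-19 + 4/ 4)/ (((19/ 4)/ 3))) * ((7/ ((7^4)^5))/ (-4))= 54/ 216579008522089717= 0.00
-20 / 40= -1 / 2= -0.50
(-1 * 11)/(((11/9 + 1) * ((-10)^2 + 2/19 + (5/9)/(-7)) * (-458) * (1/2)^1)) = 118503/548367980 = 0.00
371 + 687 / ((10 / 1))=4397 / 10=439.70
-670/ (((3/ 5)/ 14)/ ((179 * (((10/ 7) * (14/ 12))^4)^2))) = -3279335937500/ 19683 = -166607526.16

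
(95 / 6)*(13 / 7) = 29.40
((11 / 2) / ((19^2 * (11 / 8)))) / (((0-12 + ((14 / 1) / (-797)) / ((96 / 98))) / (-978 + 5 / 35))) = 523724640 / 580904233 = 0.90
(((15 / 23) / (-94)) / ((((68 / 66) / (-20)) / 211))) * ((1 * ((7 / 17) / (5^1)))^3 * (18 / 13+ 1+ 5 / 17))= 4241636784 / 99766252105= 0.04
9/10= 0.90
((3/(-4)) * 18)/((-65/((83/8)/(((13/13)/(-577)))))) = -1243.32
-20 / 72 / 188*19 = -95 / 3384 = -0.03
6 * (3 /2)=9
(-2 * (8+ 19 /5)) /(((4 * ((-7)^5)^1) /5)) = 59 /33614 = 0.00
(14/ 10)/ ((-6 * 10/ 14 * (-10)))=49/ 1500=0.03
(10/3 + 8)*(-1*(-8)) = 272/3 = 90.67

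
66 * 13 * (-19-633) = -559416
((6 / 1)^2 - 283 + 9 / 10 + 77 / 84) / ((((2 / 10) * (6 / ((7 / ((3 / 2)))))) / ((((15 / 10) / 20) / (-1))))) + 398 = 676097 / 1440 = 469.51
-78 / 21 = -26 / 7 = -3.71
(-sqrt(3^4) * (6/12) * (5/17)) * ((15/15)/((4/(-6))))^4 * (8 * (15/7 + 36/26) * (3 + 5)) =-2340090/1547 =-1512.66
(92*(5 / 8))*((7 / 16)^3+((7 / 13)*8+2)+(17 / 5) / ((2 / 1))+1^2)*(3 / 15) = 55671569 / 532480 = 104.55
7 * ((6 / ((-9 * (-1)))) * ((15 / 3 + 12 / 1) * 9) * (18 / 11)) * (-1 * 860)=-11052720 / 11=-1004792.73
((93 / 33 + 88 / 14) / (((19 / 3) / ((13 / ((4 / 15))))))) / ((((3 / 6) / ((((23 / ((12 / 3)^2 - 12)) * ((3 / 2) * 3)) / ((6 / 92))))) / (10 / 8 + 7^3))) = 896158340415 / 46816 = 19142138.17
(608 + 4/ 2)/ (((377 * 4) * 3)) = 305/ 2262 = 0.13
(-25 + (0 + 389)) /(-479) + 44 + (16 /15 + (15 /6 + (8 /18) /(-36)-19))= 10783951 /387990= 27.79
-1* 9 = -9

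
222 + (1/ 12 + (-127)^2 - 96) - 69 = 194233/ 12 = 16186.08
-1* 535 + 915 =380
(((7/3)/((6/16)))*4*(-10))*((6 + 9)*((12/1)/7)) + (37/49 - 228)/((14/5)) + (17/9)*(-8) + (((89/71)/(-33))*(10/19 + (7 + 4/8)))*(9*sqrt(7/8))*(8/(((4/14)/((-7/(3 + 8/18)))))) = -6350.21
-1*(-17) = 17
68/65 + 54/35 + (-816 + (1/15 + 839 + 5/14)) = 2029/78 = 26.01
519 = 519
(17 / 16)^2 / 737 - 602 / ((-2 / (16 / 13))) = 908648109 / 2452736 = 370.46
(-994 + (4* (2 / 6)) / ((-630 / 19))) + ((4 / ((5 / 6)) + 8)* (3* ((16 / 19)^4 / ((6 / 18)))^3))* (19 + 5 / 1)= 4539661033866491107096 / 2091582598517522145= 2170.44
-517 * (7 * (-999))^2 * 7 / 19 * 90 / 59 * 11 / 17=-175206750177690 / 19057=-9193826424.81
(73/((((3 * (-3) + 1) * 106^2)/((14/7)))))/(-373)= 0.00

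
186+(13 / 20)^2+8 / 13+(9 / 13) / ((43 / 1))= 41825271 / 223600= 187.05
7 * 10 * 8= 560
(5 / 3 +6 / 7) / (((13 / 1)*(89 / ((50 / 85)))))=530 / 413049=0.00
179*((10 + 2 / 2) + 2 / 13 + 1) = 28282 / 13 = 2175.54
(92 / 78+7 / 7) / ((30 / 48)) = 136 / 39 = 3.49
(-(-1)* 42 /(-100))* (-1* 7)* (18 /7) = 189 /25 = 7.56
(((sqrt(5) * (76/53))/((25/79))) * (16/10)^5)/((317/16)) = 3147825152 * sqrt(5)/1312578125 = 5.36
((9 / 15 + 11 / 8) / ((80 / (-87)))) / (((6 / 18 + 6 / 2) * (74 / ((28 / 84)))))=-6873 / 2368000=-0.00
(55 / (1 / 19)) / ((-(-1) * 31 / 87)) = 90915 / 31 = 2932.74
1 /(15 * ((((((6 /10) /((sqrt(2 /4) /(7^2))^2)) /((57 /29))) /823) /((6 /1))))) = 15637 /69629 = 0.22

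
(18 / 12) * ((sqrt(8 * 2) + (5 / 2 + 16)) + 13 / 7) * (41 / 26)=41943 / 728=57.61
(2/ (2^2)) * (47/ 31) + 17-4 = 853/ 62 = 13.76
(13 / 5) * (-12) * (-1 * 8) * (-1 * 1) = -1248 / 5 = -249.60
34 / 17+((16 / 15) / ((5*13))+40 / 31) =99946 / 30225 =3.31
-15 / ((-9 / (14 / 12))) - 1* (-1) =53 / 18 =2.94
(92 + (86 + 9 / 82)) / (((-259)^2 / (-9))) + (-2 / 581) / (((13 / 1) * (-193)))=-27371455303 / 1145492194574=-0.02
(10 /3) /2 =5 /3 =1.67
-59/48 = -1.23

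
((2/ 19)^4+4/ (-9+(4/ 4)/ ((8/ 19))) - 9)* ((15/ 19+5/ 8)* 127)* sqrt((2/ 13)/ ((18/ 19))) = -695.21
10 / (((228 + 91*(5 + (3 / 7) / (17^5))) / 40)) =56794280 / 96976237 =0.59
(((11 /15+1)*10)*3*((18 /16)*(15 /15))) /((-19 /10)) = -585 /19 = -30.79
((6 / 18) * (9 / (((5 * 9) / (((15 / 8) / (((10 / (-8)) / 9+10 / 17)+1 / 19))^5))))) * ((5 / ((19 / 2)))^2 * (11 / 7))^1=21.10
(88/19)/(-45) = -88/855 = -0.10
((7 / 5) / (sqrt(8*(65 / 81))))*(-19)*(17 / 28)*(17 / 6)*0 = 0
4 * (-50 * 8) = -1600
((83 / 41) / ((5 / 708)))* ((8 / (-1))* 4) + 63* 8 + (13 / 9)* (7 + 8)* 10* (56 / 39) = -15420152 / 1845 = -8357.81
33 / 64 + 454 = 29089 / 64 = 454.52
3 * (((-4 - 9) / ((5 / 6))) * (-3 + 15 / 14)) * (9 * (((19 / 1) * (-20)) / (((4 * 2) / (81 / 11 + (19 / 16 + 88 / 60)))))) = -4762126161 / 12320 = -386536.21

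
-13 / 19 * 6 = -78 / 19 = -4.11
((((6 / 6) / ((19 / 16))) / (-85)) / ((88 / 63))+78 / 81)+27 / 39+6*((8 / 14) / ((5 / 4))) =191662561 / 43648605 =4.39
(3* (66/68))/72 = 11/272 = 0.04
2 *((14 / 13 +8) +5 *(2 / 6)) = 838 / 39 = 21.49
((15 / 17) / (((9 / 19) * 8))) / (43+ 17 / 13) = 0.01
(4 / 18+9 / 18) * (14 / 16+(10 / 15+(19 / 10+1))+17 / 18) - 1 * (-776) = 5053687 / 6480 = 779.89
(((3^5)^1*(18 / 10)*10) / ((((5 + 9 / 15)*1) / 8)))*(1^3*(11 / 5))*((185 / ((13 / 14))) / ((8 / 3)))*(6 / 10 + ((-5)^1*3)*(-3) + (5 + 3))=715647636 / 13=55049818.15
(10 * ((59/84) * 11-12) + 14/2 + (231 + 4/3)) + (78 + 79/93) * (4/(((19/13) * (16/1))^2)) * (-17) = 936485607/5013568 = 186.79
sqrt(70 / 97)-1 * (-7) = sqrt(6790) / 97 + 7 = 7.85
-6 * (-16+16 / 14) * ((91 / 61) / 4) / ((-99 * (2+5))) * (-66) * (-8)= -10816 / 427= -25.33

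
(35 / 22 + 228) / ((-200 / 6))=-15153 / 2200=-6.89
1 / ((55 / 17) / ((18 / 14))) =153 / 385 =0.40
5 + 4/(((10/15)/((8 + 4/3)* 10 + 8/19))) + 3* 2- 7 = 10764/19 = 566.53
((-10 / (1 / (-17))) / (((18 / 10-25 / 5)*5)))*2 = -85 / 4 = -21.25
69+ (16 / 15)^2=15781 / 225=70.14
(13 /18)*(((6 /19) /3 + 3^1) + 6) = 2249 /342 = 6.58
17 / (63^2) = 17 / 3969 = 0.00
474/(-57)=-158/19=-8.32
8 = 8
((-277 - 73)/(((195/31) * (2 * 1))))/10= -217/78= -2.78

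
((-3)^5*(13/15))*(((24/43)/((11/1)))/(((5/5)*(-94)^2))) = -6318/5224285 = -0.00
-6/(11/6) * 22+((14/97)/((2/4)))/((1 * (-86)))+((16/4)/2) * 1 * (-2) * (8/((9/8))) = -3770710/37539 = -100.45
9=9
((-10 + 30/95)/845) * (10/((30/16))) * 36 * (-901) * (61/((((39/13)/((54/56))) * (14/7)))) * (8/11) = 17474959872/1236235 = 14135.63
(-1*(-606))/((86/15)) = 4545/43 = 105.70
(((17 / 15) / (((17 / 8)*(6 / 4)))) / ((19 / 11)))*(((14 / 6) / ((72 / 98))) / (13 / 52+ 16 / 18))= 60368 / 105165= 0.57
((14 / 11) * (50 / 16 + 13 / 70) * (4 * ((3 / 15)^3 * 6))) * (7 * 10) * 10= 155736 / 275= 566.31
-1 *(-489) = 489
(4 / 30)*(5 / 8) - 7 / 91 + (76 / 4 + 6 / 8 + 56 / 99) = 52309 / 2574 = 20.32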